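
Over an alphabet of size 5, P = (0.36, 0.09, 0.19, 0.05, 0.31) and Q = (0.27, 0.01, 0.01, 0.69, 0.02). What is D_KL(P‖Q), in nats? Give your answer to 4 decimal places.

D(P‖Q) = Σ p·ln(p/q).
  0.36·ln(0.36/0.27) = 0.10357
  0.09·ln(0.09/0.01) = 0.19775
  0.19·ln(0.19/0.01) = 0.55944
  0.05·ln(0.05/0.69) = -0.13123
  0.31·ln(0.31/0.02) = 0.84966
D(P‖Q) = 1.5792 nats.

1.5792 nats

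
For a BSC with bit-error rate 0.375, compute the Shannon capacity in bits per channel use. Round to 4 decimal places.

0.0456 bits

Binary symmetric channel: C = 1 − h₂(ε) where h₂ is the binary entropy function.
h₂(0.375) = −0.375·log₂0.375 − 0.625·log₂0.625 = 0.9544.
C = 1 − 0.9544 = 0.0456 bits per channel use.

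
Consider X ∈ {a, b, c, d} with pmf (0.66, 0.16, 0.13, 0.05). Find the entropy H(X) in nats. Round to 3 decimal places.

0.982 nats

H(X) = −Σ p·ln p.
  −(0.66)·ln(0.66) = 0.2742
  −(0.16)·ln(0.16) = 0.2932
  −(0.13)·ln(0.13) = 0.2652
  −(0.05)·ln(0.05) = 0.1498
Sum: 0.2742 + 0.2932 + 0.2652 + 0.1498 = 0.982 nats.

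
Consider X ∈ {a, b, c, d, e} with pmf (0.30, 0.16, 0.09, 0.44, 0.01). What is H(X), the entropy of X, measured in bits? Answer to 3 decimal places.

H(X) = −Σ p·log₂ p.
  −(0.30)·log₂(0.30) = 0.5211
  −(0.16)·log₂(0.16) = 0.4230
  −(0.09)·log₂(0.09) = 0.3127
  −(0.44)·log₂(0.44) = 0.5211
  −(0.01)·log₂(0.01) = 0.0664
Sum: 0.5211 + 0.4230 + 0.3127 + 0.5211 + 0.0664 = 1.844 bits.

1.844 bits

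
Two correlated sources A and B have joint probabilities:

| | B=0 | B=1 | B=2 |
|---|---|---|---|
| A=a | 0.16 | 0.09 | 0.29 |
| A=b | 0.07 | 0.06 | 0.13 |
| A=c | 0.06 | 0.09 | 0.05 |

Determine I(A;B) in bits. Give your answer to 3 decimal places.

Marginals: p(A) = (0.5400, 0.2600, 0.2000), p(B) = (0.2900, 0.2400, 0.4700).
I(A;B) = H(A) + H(B) − H(A,B).
H(A) = 1.4497, H(B) = 1.5240, H(A,B) = 2.9206.
I(A;B) = 1.4497 + 1.5240 − 2.9206 = 0.053 bits.

0.053 bits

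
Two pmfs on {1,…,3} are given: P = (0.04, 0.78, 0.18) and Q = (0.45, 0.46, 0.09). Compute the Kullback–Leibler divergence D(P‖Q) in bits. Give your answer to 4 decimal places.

0.6346 bits

D(P‖Q) = Σ p·log₂(p/q).
  0.04·log₂(0.04/0.45) = -0.13967
  0.78·log₂(0.78/0.46) = 0.59424
  0.18·log₂(0.18/0.09) = 0.18000
D(P‖Q) = 0.6346 bits.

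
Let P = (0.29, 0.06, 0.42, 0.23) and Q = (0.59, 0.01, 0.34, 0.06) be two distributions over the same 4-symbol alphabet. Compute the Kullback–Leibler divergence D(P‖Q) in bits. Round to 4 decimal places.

D(P‖Q) = Σ p·log₂(p/q).
  0.29·log₂(0.29/0.59) = -0.29715
  0.06·log₂(0.06/0.01) = 0.15510
  0.42·log₂(0.42/0.34) = 0.12804
  0.23·log₂(0.23/0.06) = 0.44588
D(P‖Q) = 0.4319 bits.

0.4319 bits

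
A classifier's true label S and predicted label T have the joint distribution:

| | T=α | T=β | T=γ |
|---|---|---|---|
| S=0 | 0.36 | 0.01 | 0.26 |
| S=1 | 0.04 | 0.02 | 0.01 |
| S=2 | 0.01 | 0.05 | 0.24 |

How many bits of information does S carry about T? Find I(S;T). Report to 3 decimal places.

Marginals: p(S) = (0.6300, 0.0700, 0.3000), p(T) = (0.4100, 0.0800, 0.5100).
I(S;T) = H(S) + H(T) − H(S,T).
H(S) = 1.2096, H(T) = 1.3143, H(S,T) = 2.2441.
I(S;T) = 1.2096 + 1.3143 − 2.2441 = 0.280 bits.

0.280 bits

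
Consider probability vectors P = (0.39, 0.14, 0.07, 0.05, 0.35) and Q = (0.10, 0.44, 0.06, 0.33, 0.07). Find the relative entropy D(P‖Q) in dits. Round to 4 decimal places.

D(P‖Q) = Σ p·log₁₀(p/q).
  0.39·log₁₀(0.39/0.10) = 0.23052
  0.14·log₁₀(0.14/0.44) = -0.06963
  0.07·log₁₀(0.07/0.06) = 0.00469
  0.05·log₁₀(0.05/0.33) = -0.04098
  0.35·log₁₀(0.35/0.07) = 0.24464
D(P‖Q) = 0.3692 dits.

0.3692 dits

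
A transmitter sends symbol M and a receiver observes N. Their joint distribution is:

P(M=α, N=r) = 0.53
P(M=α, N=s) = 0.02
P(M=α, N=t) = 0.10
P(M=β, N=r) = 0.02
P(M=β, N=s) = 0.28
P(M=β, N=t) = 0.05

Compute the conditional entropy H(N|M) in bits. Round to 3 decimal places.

0.840 bits

Marginals: p(M) = (0.6500, 0.3500), p(N) = (0.5500, 0.3000, 0.1500).
H(N|M) = Σ p(M) · H(N|M=·).
  M=α: p=0.6500, H(N|M=α) = 0.8101
  M=β: p=0.3500, H(N|M=β) = 0.8946
Weighted sum = 0.840 bits.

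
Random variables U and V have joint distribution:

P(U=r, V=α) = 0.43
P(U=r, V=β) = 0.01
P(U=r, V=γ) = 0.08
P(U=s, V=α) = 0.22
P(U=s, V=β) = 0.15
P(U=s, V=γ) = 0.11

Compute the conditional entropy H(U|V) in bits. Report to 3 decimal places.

0.841 bits

Marginals: p(U) = (0.5200, 0.4800), p(V) = (0.6500, 0.1600, 0.1900).
H(U|V) = Σ p(V) · H(U|V=·).
  V=α: p=0.6500, H(U|V=α) = 0.9233
  V=β: p=0.1600, H(U|V=β) = 0.3373
  V=γ: p=0.1900, H(U|V=γ) = 0.9819
Weighted sum = 0.841 bits.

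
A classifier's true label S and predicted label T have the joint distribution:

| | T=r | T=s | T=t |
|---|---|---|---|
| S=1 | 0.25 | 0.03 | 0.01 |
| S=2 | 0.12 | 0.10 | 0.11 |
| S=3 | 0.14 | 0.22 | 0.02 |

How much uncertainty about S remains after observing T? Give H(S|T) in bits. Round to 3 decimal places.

Marginals: p(S) = (0.2900, 0.3300, 0.3800), p(T) = (0.5100, 0.3500, 0.1400).
H(S|T) = Σ p(T) · H(S|T=·).
  T=r: p=0.5100, H(S|T=r) = 1.5073
  T=s: p=0.3500, H(S|T=s) = 1.2412
  T=t: p=0.1400, H(S|T=t) = 0.9464
Weighted sum = 1.336 bits.

1.336 bits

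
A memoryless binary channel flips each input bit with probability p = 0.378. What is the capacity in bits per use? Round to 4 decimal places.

Binary symmetric channel: C = 1 − h₂(ε) where h₂ is the binary entropy function.
h₂(0.378) = −0.378·log₂0.378 − 0.622·log₂0.622 = 0.9566.
C = 1 − 0.9566 = 0.0434 bits per channel use.

0.0434 bits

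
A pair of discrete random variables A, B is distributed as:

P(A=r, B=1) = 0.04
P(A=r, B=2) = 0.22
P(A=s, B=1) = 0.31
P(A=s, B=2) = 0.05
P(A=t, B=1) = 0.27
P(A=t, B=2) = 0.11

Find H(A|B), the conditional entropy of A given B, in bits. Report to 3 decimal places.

Marginals: p(A) = (0.2600, 0.3600, 0.3800), p(B) = (0.6200, 0.3800).
H(A|B) = Σ p(B) · H(A|B=·).
  B=1: p=0.6200, H(A|B=1) = 1.2774
  B=2: p=0.3800, H(A|B=2) = 1.3592
Weighted sum = 1.308 bits.

1.308 bits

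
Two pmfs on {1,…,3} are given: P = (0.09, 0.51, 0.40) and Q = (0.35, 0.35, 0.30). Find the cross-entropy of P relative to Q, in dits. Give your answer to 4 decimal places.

H(P,Q) = −Σ p·log₁₀ q.
  −0.09·log₁₀(0.35) = 0.04103
  −0.51·log₁₀(0.35) = 0.23253
  −0.40·log₁₀(0.30) = 0.20915
H(P,Q) = 0.4827 dits.

0.4827 dits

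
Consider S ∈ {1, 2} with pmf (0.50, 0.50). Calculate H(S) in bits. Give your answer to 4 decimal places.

1.0000 bits

H(S) = −Σ p·log₂ p.
  −(0.50)·log₂(0.50) = 0.50000
  −(0.50)·log₂(0.50) = 0.50000
Sum: 0.50000 + 0.50000 = 1.0000 bits.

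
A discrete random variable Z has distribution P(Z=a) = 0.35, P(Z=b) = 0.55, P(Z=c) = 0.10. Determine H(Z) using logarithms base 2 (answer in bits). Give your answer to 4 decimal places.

1.3367 bits

H(Z) = −Σ p·log₂ p.
  −(0.35)·log₂(0.35) = 0.53010
  −(0.55)·log₂(0.55) = 0.47437
  −(0.10)·log₂(0.10) = 0.33219
Sum: 0.53010 + 0.47437 + 0.33219 = 1.3367 bits.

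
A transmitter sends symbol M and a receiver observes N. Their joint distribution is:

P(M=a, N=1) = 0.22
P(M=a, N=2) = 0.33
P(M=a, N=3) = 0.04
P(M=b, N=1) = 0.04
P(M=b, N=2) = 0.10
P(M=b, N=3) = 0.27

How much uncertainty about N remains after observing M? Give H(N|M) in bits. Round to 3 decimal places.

1.246 bits

Marginals: p(M) = (0.5900, 0.4100), p(N) = (0.2600, 0.4300, 0.3100).
H(N|M) = Σ p(M) · H(N|M=·).
  M=a: p=0.5900, H(N|M=a) = 1.2628
  M=b: p=0.4100, H(N|M=b) = 1.2209
Weighted sum = 1.246 bits.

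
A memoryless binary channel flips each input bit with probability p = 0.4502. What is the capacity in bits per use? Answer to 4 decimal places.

0.0072 bits

Binary symmetric channel: C = 1 − h₂(ε) where h₂ is the binary entropy function.
h₂(0.4502) = −0.4502·log₂0.4502 − 0.5498·log₂0.5498 = 0.9928.
C = 1 − 0.9928 = 0.0072 bits per channel use.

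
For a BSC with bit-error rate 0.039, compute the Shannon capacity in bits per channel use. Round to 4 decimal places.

0.7623 bits

Binary symmetric channel: C = 1 − h₂(ε) where h₂ is the binary entropy function.
h₂(0.039) = −0.039·log₂0.039 − 0.961·log₂0.961 = 0.2377.
C = 1 − 0.2377 = 0.7623 bits per channel use.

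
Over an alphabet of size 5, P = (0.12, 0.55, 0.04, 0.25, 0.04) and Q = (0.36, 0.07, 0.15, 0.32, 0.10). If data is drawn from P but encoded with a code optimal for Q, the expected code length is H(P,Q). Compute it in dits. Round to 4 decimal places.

0.8851 dits

H(P,Q) = −Σ p·log₁₀ q.
  −0.12·log₁₀(0.36) = 0.05324
  −0.55·log₁₀(0.07) = 0.63520
  −0.04·log₁₀(0.15) = 0.03296
  −0.25·log₁₀(0.32) = 0.12371
  −0.04·log₁₀(0.10) = 0.04000
H(P,Q) = 0.8851 dits.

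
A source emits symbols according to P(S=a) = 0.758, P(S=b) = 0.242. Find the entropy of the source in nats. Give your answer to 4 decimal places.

0.5534 nats

H(S) = −Σ p·ln p.
  −(0.758)·ln(0.758) = 0.21002
  −(0.242)·ln(0.242) = 0.34335
Sum: 0.21002 + 0.34335 = 0.5534 nats.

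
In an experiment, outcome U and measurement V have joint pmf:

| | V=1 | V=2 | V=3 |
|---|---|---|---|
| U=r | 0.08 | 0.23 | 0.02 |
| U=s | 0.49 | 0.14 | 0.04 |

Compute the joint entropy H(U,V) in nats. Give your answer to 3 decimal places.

1.372 nats

H(U,V) = −Σ p(x,y)·ln p(x,y) over all 6 cells.
  cell (r,1): −0.08·ln0.08 = 0.2021
  cell (r,2): −0.23·ln0.23 = 0.3380
  cell (r,3): −0.02·ln0.02 = 0.0782
  cell (s,1): −0.49·ln0.49 = 0.3495
  cell (s,2): −0.14·ln0.14 = 0.2753
  cell (s,3): −0.04·ln0.04 = 0.1288
Sum = 1.372 nats.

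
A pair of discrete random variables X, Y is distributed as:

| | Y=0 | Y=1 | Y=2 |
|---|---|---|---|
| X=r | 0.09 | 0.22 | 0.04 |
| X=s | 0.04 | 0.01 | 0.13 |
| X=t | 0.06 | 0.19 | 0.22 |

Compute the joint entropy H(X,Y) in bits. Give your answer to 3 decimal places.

2.793 bits

H(X,Y) = −Σ p(x,y)·log₂ p(x,y) over all 9 cells.
  cell (r,0): −0.09·log₂0.09 = 0.3127
  cell (r,1): −0.22·log₂0.22 = 0.4806
  cell (r,2): −0.04·log₂0.04 = 0.1858
  cell (s,0): −0.04·log₂0.04 = 0.1858
  cell (s,1): −0.01·log₂0.01 = 0.0664
  cell (s,2): −0.13·log₂0.13 = 0.3826
  cell (t,0): −0.06·log₂0.06 = 0.2435
  cell (t,1): −0.19·log₂0.19 = 0.4552
  cell (t,2): −0.22·log₂0.22 = 0.4806
Sum = 2.793 bits.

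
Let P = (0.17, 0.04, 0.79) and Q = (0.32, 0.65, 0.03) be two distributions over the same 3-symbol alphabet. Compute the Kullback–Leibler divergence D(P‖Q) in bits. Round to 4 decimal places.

D(P‖Q) = Σ p·log₂(p/q).
  0.17·log₂(0.17/0.32) = -0.15513
  0.04·log₂(0.04/0.65) = -0.16089
  0.79·log₂(0.79/0.03) = 3.72787
D(P‖Q) = 3.4118 bits.

3.4118 bits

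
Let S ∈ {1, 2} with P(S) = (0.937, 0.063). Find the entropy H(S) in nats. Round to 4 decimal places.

0.2351 nats

H(S) = −Σ p·ln p.
  −(0.937)·ln(0.937) = 0.06097
  −(0.063)·ln(0.063) = 0.17417
Sum: 0.06097 + 0.17417 = 0.2351 nats.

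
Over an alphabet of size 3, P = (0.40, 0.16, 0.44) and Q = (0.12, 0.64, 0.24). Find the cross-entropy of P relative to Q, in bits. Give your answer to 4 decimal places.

H(P,Q) = −Σ p·log₂ q.
  −0.40·log₂(0.12) = 1.22356
  −0.16·log₂(0.64) = 0.10302
  −0.44·log₂(0.24) = 0.90591
H(P,Q) = 2.2325 bits.

2.2325 bits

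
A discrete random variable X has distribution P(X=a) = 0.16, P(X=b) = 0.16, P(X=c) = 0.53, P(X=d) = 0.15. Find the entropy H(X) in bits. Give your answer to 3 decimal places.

H(X) = −Σ p·log₂ p.
  −(0.16)·log₂(0.16) = 0.4230
  −(0.16)·log₂(0.16) = 0.4230
  −(0.53)·log₂(0.53) = 0.4854
  −(0.15)·log₂(0.15) = 0.4105
Sum: 0.4230 + 0.4230 + 0.4854 + 0.4105 = 1.742 bits.

1.742 bits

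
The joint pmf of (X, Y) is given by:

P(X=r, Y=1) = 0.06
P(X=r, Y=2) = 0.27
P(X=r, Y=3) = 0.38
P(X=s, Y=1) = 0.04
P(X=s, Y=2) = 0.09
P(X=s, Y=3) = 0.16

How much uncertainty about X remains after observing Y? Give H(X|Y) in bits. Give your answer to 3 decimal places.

0.863 bits

Chain rule: H(X|Y) = H(X,Y) − H(Y).
Marginals: p(X) = (0.7100, 0.2900), p(Y) = (0.1000, 0.3600, 0.5400).
H(X,Y) = 2.2054 bits; H(Y) = 1.3429 bits.
H(X|Y) = 2.2054 − 1.3429 = 0.863 bits.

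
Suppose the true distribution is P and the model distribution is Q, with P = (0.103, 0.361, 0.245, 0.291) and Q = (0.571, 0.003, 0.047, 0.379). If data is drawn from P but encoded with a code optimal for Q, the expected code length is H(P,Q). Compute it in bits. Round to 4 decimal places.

H(P,Q) = −Σ p·log₂ q.
  −0.103·log₂(0.571) = 0.08327
  −0.361·log₂(0.003) = 3.02548
  −0.245·log₂(0.047) = 1.08074
  −0.291·log₂(0.379) = 0.40732
H(P,Q) = 4.5968 bits.

4.5968 bits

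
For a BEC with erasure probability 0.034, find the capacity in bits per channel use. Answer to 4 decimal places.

0.9660 bits

Binary erasure channel: capacity C = 1 − ε.
C = 1 − 0.034 = 0.9660 bits per channel use.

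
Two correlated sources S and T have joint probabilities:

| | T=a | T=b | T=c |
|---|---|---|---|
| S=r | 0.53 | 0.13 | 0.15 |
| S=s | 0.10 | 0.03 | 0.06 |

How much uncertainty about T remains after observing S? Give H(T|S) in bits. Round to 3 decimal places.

Marginals: p(S) = (0.8100, 0.1900), p(T) = (0.6300, 0.1600, 0.2100).
H(T|S) = Σ p(S) · H(T|S=·).
  S=r: p=0.8100, H(T|S=r) = 1.2746
  S=s: p=0.1900, H(T|S=s) = 1.4330
Weighted sum = 1.305 bits.

1.305 bits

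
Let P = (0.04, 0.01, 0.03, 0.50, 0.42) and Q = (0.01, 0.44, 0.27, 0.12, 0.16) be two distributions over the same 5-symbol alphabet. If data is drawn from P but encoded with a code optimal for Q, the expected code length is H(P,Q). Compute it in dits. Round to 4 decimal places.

H(P,Q) = −Σ p·log₁₀ q.
  −0.04·log₁₀(0.01) = 0.08000
  −0.01·log₁₀(0.44) = 0.00357
  −0.03·log₁₀(0.27) = 0.01706
  −0.50·log₁₀(0.12) = 0.46041
  −0.42·log₁₀(0.16) = 0.33427
H(P,Q) = 0.8953 dits.

0.8953 dits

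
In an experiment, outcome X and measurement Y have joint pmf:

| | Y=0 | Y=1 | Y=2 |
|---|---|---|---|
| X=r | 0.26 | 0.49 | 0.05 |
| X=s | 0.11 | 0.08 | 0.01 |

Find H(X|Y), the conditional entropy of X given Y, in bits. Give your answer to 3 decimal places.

0.697 bits

Chain rule: H(X|Y) = H(X,Y) − H(Y).
Marginals: p(X) = (0.8000, 0.2000), p(Y) = (0.3700, 0.5700, 0.0600).
H(X,Y) = 1.9339 bits; H(Y) = 1.2365 bits.
H(X|Y) = 1.9339 − 1.2365 = 0.697 bits.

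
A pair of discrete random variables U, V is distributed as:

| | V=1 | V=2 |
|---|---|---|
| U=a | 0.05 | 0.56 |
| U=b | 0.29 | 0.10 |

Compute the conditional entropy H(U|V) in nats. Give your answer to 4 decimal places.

Chain rule: H(U|V) = H(U,V) − H(V).
Marginals: p(U) = (0.6100, 0.3900), p(V) = (0.3400, 0.6600).
H(U,V) = 1.0637 nats; H(V) = 0.6410 nats.
H(U|V) = 1.0637 − 0.6410 = 0.4227 nats.

0.4227 nats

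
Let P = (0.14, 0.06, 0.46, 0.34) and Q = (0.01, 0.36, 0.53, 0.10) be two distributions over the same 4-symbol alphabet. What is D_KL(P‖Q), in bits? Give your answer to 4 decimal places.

D(P‖Q) = Σ p·log₂(p/q).
  0.14·log₂(0.14/0.01) = 0.53303
  0.06·log₂(0.06/0.36) = -0.15510
  0.46·log₂(0.46/0.53) = -0.09400
  0.34·log₂(0.34/0.10) = 0.60028
D(P‖Q) = 0.8842 bits.

0.8842 bits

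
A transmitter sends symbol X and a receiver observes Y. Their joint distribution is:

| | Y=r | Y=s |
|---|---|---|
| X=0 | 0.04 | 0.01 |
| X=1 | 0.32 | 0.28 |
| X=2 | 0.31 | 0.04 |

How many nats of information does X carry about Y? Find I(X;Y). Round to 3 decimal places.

0.070 nats

Marginals: p(X) = (0.0500, 0.6000, 0.3500), p(Y) = (0.6700, 0.3300).
I(X;Y) = H(X) + H(Y) − H(X,Y).
H(X) = 0.8237, H(Y) = 0.6342, H(X,Y) = 1.3877.
I(X;Y) = 0.8237 + 0.6342 − 1.3877 = 0.070 nats.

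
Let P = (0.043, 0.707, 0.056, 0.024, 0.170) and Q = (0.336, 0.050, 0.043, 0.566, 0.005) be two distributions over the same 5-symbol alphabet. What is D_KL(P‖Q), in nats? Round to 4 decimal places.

2.3229 nats

D(P‖Q) = Σ p·ln(p/q).
  0.043·ln(0.043/0.336) = -0.08840
  0.707·ln(0.707/0.050) = 1.87285
  0.056·ln(0.056/0.043) = 0.01479
  0.024·ln(0.024/0.566) = -0.07585
  0.170·ln(0.170/0.005) = 0.59948
D(P‖Q) = 2.3229 nats.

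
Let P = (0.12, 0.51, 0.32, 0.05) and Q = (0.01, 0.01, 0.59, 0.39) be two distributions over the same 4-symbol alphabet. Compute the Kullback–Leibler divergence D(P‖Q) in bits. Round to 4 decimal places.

D(P‖Q) = Σ p·log₂(p/q).
  0.12·log₂(0.12/0.01) = 0.43020
  0.51·log₂(0.51/0.01) = 2.89294
  0.32·log₂(0.32/0.59) = -0.28245
  0.05·log₂(0.05/0.39) = -0.14817
D(P‖Q) = 2.8925 bits.

2.8925 bits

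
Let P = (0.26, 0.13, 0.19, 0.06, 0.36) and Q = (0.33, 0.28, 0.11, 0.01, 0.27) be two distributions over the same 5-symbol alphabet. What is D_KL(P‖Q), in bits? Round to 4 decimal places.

D(P‖Q) = Σ p·log₂(p/q).
  0.26·log₂(0.26/0.33) = -0.08943
  0.13·log₂(0.13/0.28) = -0.14390
  0.19·log₂(0.19/0.11) = 0.14981
  0.06·log₂(0.06/0.01) = 0.15510
  0.36·log₂(0.36/0.27) = 0.14941
D(P‖Q) = 0.2210 bits.

0.2210 bits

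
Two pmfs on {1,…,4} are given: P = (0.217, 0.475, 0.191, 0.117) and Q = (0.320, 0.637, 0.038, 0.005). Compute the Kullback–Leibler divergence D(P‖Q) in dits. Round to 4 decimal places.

0.1970 dits

D(P‖Q) = Σ p·log₁₀(p/q).
  0.217·log₁₀(0.217/0.320) = -0.03661
  0.475·log₁₀(0.475/0.637) = -0.06054
  0.191·log₁₀(0.191/0.038) = 0.13394
  0.117·log₁₀(0.117/0.005) = 0.16020
D(P‖Q) = 0.1970 dits.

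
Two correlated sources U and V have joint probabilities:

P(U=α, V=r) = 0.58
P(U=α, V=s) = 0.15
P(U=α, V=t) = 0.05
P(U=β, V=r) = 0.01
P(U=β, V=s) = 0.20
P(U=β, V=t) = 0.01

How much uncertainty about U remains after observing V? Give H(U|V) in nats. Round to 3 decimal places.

0.317 nats

Chain rule: H(U|V) = H(U,V) − H(V).
Marginals: p(U) = (0.7800, 0.2200), p(V) = (0.5900, 0.3500, 0.0600).
H(U,V) = 1.1643 nats; H(V) = 0.8475 nats.
H(U|V) = 1.1643 − 0.8475 = 0.317 nats.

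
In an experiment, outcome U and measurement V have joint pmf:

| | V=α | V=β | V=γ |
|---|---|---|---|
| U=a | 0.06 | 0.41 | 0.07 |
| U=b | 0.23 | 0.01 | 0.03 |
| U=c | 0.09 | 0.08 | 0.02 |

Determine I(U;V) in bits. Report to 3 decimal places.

Marginals: p(U) = (0.5400, 0.2700, 0.1900), p(V) = (0.3800, 0.5000, 0.1200).
I(U;V) = H(U) + H(V) − H(U,V).
H(U) = 1.4453, H(V) = 1.3975, H(U,V) = 2.4624.
I(U;V) = 1.4453 + 1.3975 − 2.4624 = 0.380 bits.

0.380 bits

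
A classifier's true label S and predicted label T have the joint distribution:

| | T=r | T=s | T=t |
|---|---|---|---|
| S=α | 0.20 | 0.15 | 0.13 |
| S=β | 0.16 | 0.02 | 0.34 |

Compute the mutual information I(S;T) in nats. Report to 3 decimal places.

Marginals: p(S) = (0.4800, 0.5200), p(T) = (0.3600, 0.1700, 0.4700).
I(S;T) = Σ p(x,y)·ln[p(x,y)/(p(x)p(y))].
  (α,r): 0.20·ln(1.1574) = 0.0292
  (α,s): 0.15·ln(1.8382) = 0.0913
  (α,t): 0.13·ln(0.5762) = -0.0717
  (β,r): 0.16·ln(0.8547) = -0.0251
  (β,s): 0.02·ln(0.2262) = -0.0297
  (β,t): 0.34·ln(1.3912) = 0.1122
Sum = 0.106 nats.

0.106 nats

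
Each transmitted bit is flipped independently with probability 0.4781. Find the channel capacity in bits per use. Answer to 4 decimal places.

0.0014 bits

Binary symmetric channel: C = 1 − h₂(ε) where h₂ is the binary entropy function.
h₂(0.4781) = −0.4781·log₂0.4781 − 0.5219·log₂0.5219 = 0.9986.
C = 1 − 0.9986 = 0.0014 bits per channel use.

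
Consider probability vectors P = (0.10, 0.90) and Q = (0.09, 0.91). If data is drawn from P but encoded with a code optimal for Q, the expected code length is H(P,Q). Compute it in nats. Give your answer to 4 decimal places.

H(P,Q) = −Σ p·ln q.
  −0.10·ln(0.09) = 0.24079
  −0.90·ln(0.91) = 0.08488
H(P,Q) = 0.3257 nats.

0.3257 nats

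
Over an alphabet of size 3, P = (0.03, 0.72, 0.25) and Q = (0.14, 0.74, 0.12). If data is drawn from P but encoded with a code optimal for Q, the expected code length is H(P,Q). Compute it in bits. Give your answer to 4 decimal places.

H(P,Q) = −Σ p·log₂ q.
  −0.03·log₂(0.14) = 0.08510
  −0.72·log₂(0.74) = 0.31277
  −0.25·log₂(0.12) = 0.76472
H(P,Q) = 1.1626 bits.

1.1626 bits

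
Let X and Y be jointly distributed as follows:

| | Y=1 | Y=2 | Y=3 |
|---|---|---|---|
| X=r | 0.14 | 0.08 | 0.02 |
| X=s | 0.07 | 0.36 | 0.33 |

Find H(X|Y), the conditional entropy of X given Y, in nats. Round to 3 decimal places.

0.419 nats

Chain rule: H(X|Y) = H(X,Y) − H(Y).
Marginals: p(X) = (0.2400, 0.7600), p(Y) = (0.2100, 0.4400, 0.3500).
H(X,Y) = 1.4754 nats; H(Y) = 1.0564 nats.
H(X|Y) = 1.4754 − 1.0564 = 0.419 nats.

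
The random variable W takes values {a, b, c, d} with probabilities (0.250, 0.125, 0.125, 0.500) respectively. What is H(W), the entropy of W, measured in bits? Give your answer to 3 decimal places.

1.750 bits

H(W) = −Σ p·log₂ p.
  −(0.250)·log₂(0.250) = 0.5000
  −(0.125)·log₂(0.125) = 0.3750
  −(0.125)·log₂(0.125) = 0.3750
  −(0.500)·log₂(0.500) = 0.5000
Sum: 0.5000 + 0.3750 + 0.3750 + 0.5000 = 1.750 bits.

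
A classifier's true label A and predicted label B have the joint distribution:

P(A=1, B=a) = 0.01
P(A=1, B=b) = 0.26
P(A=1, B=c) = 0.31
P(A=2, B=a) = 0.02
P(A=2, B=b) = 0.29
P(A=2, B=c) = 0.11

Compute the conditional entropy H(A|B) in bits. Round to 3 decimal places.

0.925 bits

Marginals: p(A) = (0.5800, 0.4200), p(B) = (0.0300, 0.5500, 0.4200).
H(A|B) = Σ p(B) · H(A|B=·).
  B=a: p=0.0300, H(A|B=a) = 0.9183
  B=b: p=0.5500, H(A|B=b) = 0.9979
  B=c: p=0.4200, H(A|B=c) = 0.8296
Weighted sum = 0.925 bits.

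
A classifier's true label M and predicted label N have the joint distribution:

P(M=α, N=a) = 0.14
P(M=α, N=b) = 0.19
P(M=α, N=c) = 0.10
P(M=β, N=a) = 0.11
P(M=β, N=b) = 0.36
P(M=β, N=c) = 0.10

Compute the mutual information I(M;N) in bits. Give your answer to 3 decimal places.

0.027 bits

Marginals: p(M) = (0.4300, 0.5700), p(N) = (0.2500, 0.5500, 0.2000).
I(M;N) = Σ p(x,y)·log₂[p(x,y)/(p(x)p(y))].
  (α,a): 0.14·log₂(1.3023) = 0.0534
  (α,b): 0.19·log₂(0.8034) = -0.0600
  (α,c): 0.10·log₂(1.1628) = 0.0218
  (β,a): 0.11·log₂(0.7719) = -0.0411
  (β,b): 0.36·log₂(1.1483) = 0.0718
  (β,c): 0.10·log₂(0.8772) = -0.0189
Sum = 0.027 bits.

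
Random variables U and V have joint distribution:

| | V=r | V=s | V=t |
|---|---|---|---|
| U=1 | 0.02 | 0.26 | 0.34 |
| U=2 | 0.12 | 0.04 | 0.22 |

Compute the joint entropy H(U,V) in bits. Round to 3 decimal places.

2.181 bits

H(U,V) = −Σ p(x,y)·log₂ p(x,y) over all 6 cells.
  cell (1,r): −0.02·log₂0.02 = 0.1129
  cell (1,s): −0.26·log₂0.26 = 0.5053
  cell (1,t): −0.34·log₂0.34 = 0.5292
  cell (2,r): −0.12·log₂0.12 = 0.3671
  cell (2,s): −0.04·log₂0.04 = 0.1858
  cell (2,t): −0.22·log₂0.22 = 0.4806
Sum = 2.181 bits.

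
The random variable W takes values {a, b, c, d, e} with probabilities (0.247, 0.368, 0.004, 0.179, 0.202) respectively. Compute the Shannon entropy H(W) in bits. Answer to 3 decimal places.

H(W) = −Σ p·log₂ p.
  −(0.247)·log₂(0.247) = 0.4983
  −(0.368)·log₂(0.368) = 0.5307
  −(0.004)·log₂(0.004) = 0.0319
  −(0.179)·log₂(0.179) = 0.4443
  −(0.202)·log₂(0.202) = 0.4661
Sum: 0.4983 + 0.5307 + 0.0319 + 0.4443 + 0.4661 = 1.971 bits.

1.971 bits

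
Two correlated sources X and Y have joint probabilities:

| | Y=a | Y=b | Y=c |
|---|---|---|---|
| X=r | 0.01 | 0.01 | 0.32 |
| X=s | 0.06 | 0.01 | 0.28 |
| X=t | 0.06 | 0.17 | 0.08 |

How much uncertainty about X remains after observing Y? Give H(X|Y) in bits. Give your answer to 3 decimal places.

Marginals: p(X) = (0.3400, 0.3500, 0.3100), p(Y) = (0.1300, 0.1900, 0.6800).
H(X|Y) = Σ p(Y) · H(X|Y=·).
  Y=a: p=0.1300, H(X|Y=a) = 1.3143
  Y=b: p=0.1900, H(X|Y=b) = 0.5907
  Y=c: p=0.6800, H(X|Y=c) = 1.4021
Weighted sum = 1.237 bits.

1.237 bits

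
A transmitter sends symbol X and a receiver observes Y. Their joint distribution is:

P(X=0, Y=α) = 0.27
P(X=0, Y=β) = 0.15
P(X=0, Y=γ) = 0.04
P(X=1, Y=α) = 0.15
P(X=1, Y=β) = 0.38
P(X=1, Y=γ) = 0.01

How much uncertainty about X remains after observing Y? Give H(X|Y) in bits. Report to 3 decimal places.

Chain rule: H(X|Y) = H(X,Y) − H(Y).
Marginals: p(X) = (0.4600, 0.5400), p(Y) = (0.4200, 0.5300, 0.0500).
H(X,Y) = 2.1138 bits; H(Y) = 1.2272 bits.
H(X|Y) = 2.1138 − 1.2272 = 0.887 bits.

0.887 bits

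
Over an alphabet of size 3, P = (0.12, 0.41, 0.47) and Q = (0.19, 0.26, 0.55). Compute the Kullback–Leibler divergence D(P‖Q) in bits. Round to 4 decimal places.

0.0833 bits

D(P‖Q) = Σ p·log₂(p/q).
  0.12·log₂(0.12/0.19) = -0.07956
  0.41·log₂(0.41/0.26) = 0.26942
  0.47·log₂(0.47/0.55) = -0.10658
D(P‖Q) = 0.0833 bits.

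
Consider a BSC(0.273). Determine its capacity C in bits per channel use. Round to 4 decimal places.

Binary symmetric channel: C = 1 − h₂(ε) where h₂ is the binary entropy function.
h₂(0.273) = −0.273·log₂0.273 − 0.727·log₂0.727 = 0.8457.
C = 1 − 0.8457 = 0.1543 bits per channel use.

0.1543 bits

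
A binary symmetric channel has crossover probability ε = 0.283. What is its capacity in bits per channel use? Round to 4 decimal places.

Binary symmetric channel: C = 1 − h₂(ε) where h₂ is the binary entropy function.
h₂(0.283) = −0.283·log₂0.283 − 0.717·log₂0.717 = 0.8595.
C = 1 − 0.8595 = 0.1405 bits per channel use.

0.1405 bits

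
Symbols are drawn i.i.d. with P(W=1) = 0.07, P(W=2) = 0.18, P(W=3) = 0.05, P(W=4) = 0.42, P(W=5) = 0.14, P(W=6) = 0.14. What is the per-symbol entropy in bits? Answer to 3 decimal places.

2.250 bits

H(W) = −Σ p·log₂ p.
  −(0.07)·log₂(0.07) = 0.2686
  −(0.18)·log₂(0.18) = 0.4453
  −(0.05)·log₂(0.05) = 0.2161
  −(0.42)·log₂(0.42) = 0.5256
  −(0.14)·log₂(0.14) = 0.3971
  −(0.14)·log₂(0.14) = 0.3971
Sum: 0.2686 + 0.4453 + 0.2161 + 0.5256 + 0.3971 + 0.3971 = 2.250 bits.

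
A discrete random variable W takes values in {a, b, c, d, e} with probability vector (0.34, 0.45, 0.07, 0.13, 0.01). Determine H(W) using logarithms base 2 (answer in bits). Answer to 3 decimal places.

1.765 bits

H(W) = −Σ p·log₂ p.
  −(0.34)·log₂(0.34) = 0.5292
  −(0.45)·log₂(0.45) = 0.5184
  −(0.07)·log₂(0.07) = 0.2686
  −(0.13)·log₂(0.13) = 0.3826
  −(0.01)·log₂(0.01) = 0.0664
Sum: 0.5292 + 0.5184 + 0.2686 + 0.3826 + 0.0664 = 1.765 bits.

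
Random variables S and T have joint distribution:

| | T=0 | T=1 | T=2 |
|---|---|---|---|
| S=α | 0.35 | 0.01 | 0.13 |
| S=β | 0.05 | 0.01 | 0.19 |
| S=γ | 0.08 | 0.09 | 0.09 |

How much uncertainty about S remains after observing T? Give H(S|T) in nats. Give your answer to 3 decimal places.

Marginals: p(S) = (0.4900, 0.2500, 0.2600), p(T) = (0.4800, 0.1100, 0.4100).
H(S|T) = Σ p(T) · H(S|T=·).
  T=0: p=0.4800, H(S|T=0) = 0.7645
  T=1: p=0.1100, H(S|T=1) = 0.6002
  T=2: p=0.4100, H(S|T=2) = 1.0535
Weighted sum = 0.865 nats.

0.865 nats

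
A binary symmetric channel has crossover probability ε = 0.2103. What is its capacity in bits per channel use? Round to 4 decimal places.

Binary symmetric channel: C = 1 − h₂(ε) where h₂ is the binary entropy function.
h₂(0.2103) = −0.2103·log₂0.2103 − 0.7897·log₂0.7897 = 0.7421.
C = 1 − 0.7421 = 0.2579 bits per channel use.

0.2579 bits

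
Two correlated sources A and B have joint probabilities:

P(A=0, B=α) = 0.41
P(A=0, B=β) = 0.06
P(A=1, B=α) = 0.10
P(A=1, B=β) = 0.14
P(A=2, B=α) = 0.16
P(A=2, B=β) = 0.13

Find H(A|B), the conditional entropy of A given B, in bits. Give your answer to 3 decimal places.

1.391 bits

Chain rule: H(A|B) = H(A,B) − H(B).
Marginals: p(A) = (0.4700, 0.2400, 0.2900), p(B) = (0.6700, 0.3300).
H(A,B) = 2.3059 bits; H(B) = 0.9149 bits.
H(A|B) = 2.3059 − 0.9149 = 1.391 bits.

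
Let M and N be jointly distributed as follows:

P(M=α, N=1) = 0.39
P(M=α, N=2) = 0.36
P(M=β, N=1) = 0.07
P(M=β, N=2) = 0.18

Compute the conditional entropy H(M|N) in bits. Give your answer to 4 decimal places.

0.7789 bits

Marginals: p(M) = (0.7500, 0.2500), p(N) = (0.4600, 0.5400).
H(M|N) = Σ p(N) · H(M|N=·).
  N=1: p=0.4600, H(M|N=1) = 0.6153
  N=2: p=0.5400, H(M|N=2) = 0.9183
Weighted sum = 0.7789 bits.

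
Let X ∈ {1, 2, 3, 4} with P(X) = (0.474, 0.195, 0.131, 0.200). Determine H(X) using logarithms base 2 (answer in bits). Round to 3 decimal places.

1.819 bits

H(X) = −Σ p·log₂ p.
  −(0.474)·log₂(0.474) = 0.5105
  −(0.195)·log₂(0.195) = 0.4599
  −(0.131)·log₂(0.131) = 0.3841
  −(0.200)·log₂(0.200) = 0.4644
Sum: 0.5105 + 0.4599 + 0.3841 + 0.4644 = 1.819 bits.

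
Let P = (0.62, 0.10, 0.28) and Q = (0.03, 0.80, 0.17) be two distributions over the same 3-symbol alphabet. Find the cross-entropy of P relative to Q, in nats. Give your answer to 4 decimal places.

2.6925 nats

H(P,Q) = −Σ p·ln q.
  −0.62·ln(0.03) = 2.17407
  −0.10·ln(0.80) = 0.02231
  −0.28·ln(0.17) = 0.49615
H(P,Q) = 2.6925 nats.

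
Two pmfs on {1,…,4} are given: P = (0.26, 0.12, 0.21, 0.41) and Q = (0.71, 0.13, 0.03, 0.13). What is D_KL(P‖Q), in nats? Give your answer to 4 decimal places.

0.6088 nats

D(P‖Q) = Σ p·ln(p/q).
  0.26·ln(0.26/0.71) = -0.26119
  0.12·ln(0.12/0.13) = -0.00961
  0.21·ln(0.21/0.03) = 0.40864
  0.41·ln(0.41/0.13) = 0.47094
D(P‖Q) = 0.6088 nats.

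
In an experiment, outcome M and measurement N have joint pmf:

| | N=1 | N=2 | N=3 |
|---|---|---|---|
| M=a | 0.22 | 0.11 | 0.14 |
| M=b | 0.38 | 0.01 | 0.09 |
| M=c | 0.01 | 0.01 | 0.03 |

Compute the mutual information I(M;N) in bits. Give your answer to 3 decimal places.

0.137 bits

Marginals: p(M) = (0.4700, 0.4800, 0.0500), p(N) = (0.6100, 0.1300, 0.2600).
I(M;N) = Σ p(x,y)·log₂[p(x,y)/(p(x)p(y))].
  (a,1): 0.22·log₂(0.7674) = -0.0840
  (a,2): 0.11·log₂(1.8003) = 0.0933
  (a,3): 0.14·log₂(1.1457) = 0.0275
  (b,1): 0.38·log₂(1.2978) = 0.1429
  (b,2): 0.01·log₂(0.1603) = -0.0264
  (b,3): 0.09·log₂(0.7212) = -0.0424
  (c,1): 0.01·log₂(0.3279) = -0.0161
  (c,2): 0.01·log₂(1.5385) = 0.0062
  (c,3): 0.03·log₂(2.3077) = 0.0362
Sum = 0.137 bits.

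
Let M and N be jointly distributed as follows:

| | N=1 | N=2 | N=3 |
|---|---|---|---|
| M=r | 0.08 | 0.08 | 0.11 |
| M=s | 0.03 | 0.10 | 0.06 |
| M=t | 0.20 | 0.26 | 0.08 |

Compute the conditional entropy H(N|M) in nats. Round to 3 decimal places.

Chain rule: H(N|M) = H(M,N) − H(M).
Marginals: p(M) = (0.2700, 0.1900, 0.5400), p(N) = (0.3100, 0.4400, 0.2500).
H(M,N) = 2.0254 nats; H(M) = 1.0018 nats.
H(N|M) = 2.0254 − 1.0018 = 1.024 nats.

1.024 nats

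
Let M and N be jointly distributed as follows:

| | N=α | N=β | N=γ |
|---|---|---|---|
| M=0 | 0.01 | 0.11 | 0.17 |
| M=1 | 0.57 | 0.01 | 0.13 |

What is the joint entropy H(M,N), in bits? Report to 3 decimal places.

1.763 bits

H(M,N) = −Σ p(x,y)·log₂ p(x,y) over all 6 cells.
  cell (0,α): −0.01·log₂0.01 = 0.0664
  cell (0,β): −0.11·log₂0.11 = 0.3503
  cell (0,γ): −0.17·log₂0.17 = 0.4346
  cell (1,α): −0.57·log₂0.57 = 0.4623
  cell (1,β): −0.01·log₂0.01 = 0.0664
  cell (1,γ): −0.13·log₂0.13 = 0.3826
Sum = 1.763 bits.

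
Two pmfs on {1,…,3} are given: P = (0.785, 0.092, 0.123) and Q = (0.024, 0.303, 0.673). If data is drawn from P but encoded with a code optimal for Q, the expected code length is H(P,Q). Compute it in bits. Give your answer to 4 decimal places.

4.4527 bits

H(P,Q) = −Σ p·log₂ q.
  −0.785·log₂(0.024) = 4.22395
  −0.092·log₂(0.303) = 0.15848
  −0.123·log₂(0.673) = 0.07027
H(P,Q) = 4.4527 bits.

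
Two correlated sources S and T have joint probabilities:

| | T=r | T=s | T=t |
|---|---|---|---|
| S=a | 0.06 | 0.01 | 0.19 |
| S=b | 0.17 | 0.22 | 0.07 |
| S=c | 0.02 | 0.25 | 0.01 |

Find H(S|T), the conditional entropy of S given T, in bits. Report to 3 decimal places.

1.110 bits

Chain rule: H(S|T) = H(S,T) − H(T).
Marginals: p(S) = (0.2600, 0.4600, 0.2800), p(T) = (0.2500, 0.4800, 0.2700).
H(S,T) = 2.6282 bits; H(T) = 1.5183 bits.
H(S|T) = 2.6282 − 1.5183 = 1.110 bits.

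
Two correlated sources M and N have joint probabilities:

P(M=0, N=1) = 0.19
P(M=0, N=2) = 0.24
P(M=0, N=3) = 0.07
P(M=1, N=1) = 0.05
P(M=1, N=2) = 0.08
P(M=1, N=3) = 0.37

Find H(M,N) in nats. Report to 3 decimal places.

H(M,N) = −Σ p(x,y)·ln p(x,y) over all 6 cells.
  cell (0,1): −0.19·ln0.19 = 0.3155
  cell (0,2): −0.24·ln0.24 = 0.3425
  cell (0,3): −0.07·ln0.07 = 0.1861
  cell (1,1): −0.05·ln0.05 = 0.1498
  cell (1,2): −0.08·ln0.08 = 0.2021
  cell (1,3): −0.37·ln0.37 = 0.3679
Sum = 1.564 nats.

1.564 nats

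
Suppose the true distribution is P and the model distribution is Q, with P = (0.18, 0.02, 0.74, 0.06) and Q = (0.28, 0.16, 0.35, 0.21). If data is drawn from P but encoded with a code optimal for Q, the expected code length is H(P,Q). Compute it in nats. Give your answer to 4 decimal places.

1.1363 nats

H(P,Q) = −Σ p·ln q.
  −0.18·ln(0.28) = 0.22913
  −0.02·ln(0.16) = 0.03665
  −0.74·ln(0.35) = 0.77687
  −0.06·ln(0.21) = 0.09364
H(P,Q) = 1.1363 nats.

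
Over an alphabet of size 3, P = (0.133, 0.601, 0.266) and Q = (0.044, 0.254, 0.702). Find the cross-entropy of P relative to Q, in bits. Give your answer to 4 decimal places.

1.9234 bits

H(P,Q) = −Σ p·log₂ q.
  −0.133·log₂(0.044) = 0.59934
  −0.601·log₂(0.254) = 1.18824
  −0.266·log₂(0.702) = 0.13578
H(P,Q) = 1.9234 bits.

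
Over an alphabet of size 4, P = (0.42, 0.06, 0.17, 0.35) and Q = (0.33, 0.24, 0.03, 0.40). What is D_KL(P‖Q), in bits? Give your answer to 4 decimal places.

0.3841 bits

D(P‖Q) = Σ p·log₂(p/q).
  0.42·log₂(0.42/0.33) = 0.14613
  0.06·log₂(0.06/0.24) = -0.12000
  0.17·log₂(0.17/0.03) = 0.42543
  0.35·log₂(0.35/0.40) = -0.06743
D(P‖Q) = 0.3841 bits.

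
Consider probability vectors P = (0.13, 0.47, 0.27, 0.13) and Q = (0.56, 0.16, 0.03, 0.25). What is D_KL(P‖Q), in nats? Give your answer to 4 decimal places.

D(P‖Q) = Σ p·ln(p/q).
  0.13·ln(0.13/0.56) = -0.18985
  0.47·ln(0.47/0.16) = 0.50645
  0.27·ln(0.27/0.03) = 0.59325
  0.13·ln(0.13/0.25) = -0.08501
D(P‖Q) = 0.8248 nats.

0.8248 nats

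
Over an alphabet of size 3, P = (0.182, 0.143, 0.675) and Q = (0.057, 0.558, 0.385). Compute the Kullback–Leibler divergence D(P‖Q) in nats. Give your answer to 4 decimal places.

D(P‖Q) = Σ p·ln(p/q).
  0.182·ln(0.182/0.057) = 0.21129
  0.143·ln(0.143/0.558) = -0.19470
  0.675·ln(0.675/0.385) = 0.37899
D(P‖Q) = 0.3956 nats.

0.3956 nats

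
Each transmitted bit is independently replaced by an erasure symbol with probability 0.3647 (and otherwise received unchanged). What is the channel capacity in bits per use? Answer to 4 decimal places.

0.6353 bits

Binary erasure channel: capacity C = 1 − ε.
C = 1 − 0.3647 = 0.6353 bits per channel use.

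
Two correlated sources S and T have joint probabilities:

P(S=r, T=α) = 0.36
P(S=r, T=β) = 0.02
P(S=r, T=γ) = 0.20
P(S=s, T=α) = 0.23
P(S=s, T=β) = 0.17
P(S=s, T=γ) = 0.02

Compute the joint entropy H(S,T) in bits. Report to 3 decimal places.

H(S,T) = −Σ p(x,y)·log₂ p(x,y) over all 6 cells.
  cell (r,α): −0.36·log₂0.36 = 0.5306
  cell (r,β): −0.02·log₂0.02 = 0.1129
  cell (r,γ): −0.20·log₂0.20 = 0.4644
  cell (s,α): −0.23·log₂0.23 = 0.4877
  cell (s,β): −0.17·log₂0.17 = 0.4346
  cell (s,γ): −0.02·log₂0.02 = 0.1129
Sum = 2.143 bits.

2.143 bits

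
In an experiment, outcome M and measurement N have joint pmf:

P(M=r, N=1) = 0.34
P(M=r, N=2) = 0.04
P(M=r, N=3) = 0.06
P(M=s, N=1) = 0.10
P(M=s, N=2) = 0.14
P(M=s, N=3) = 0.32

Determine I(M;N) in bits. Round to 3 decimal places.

0.273 bits

Marginals: p(M) = (0.4400, 0.5600), p(N) = (0.4400, 0.1800, 0.3800).
I(M;N) = H(M) + H(N) − H(M,N).
H(M) = 0.9896, H(N) = 1.4969, H(M,N) = 2.2138.
I(M;N) = 0.9896 + 1.4969 − 2.2138 = 0.273 bits.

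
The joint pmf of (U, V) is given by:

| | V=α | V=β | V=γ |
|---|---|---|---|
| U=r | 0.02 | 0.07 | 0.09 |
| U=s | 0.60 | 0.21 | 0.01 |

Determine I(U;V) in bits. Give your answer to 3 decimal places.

Marginals: p(U) = (0.1800, 0.8200), p(V) = (0.6200, 0.2800, 0.1000).
I(U;V) = H(U) + H(V) − H(U,V).
H(U) = 0.6801, H(V) = 1.2740, H(U,V) = 1.6755.
I(U;V) = 0.6801 + 1.2740 − 1.6755 = 0.279 bits.

0.279 bits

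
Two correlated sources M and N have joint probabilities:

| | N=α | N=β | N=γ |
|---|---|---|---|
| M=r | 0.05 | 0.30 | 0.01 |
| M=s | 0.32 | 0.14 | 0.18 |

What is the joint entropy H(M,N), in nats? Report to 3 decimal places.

H(M,N) = −Σ p(x,y)·ln p(x,y) over all 6 cells.
  cell (r,α): −0.05·ln0.05 = 0.1498
  cell (r,β): −0.30·ln0.30 = 0.3612
  cell (r,γ): −0.01·ln0.01 = 0.0461
  cell (s,α): −0.32·ln0.32 = 0.3646
  cell (s,β): −0.14·ln0.14 = 0.2753
  cell (s,γ): −0.18·ln0.18 = 0.3087
Sum = 1.506 nats.

1.506 nats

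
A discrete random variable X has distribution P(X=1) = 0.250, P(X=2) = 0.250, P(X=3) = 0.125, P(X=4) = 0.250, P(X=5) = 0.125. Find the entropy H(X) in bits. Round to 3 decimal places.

H(X) = −Σ p·log₂ p.
  −(0.250)·log₂(0.250) = 0.5000
  −(0.250)·log₂(0.250) = 0.5000
  −(0.125)·log₂(0.125) = 0.3750
  −(0.250)·log₂(0.250) = 0.5000
  −(0.125)·log₂(0.125) = 0.3750
Sum: 0.5000 + 0.5000 + 0.3750 + 0.5000 + 0.3750 = 2.250 bits.

2.250 bits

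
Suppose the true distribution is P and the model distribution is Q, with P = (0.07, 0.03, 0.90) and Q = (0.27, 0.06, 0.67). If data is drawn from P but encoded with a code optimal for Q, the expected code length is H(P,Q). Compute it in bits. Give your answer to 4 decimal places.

H(P,Q) = −Σ p·log₂ q.
  −0.07·log₂(0.27) = 0.13223
  −0.03·log₂(0.06) = 0.12177
  −0.90·log₂(0.67) = 0.51999
H(P,Q) = 0.7740 bits.

0.7740 bits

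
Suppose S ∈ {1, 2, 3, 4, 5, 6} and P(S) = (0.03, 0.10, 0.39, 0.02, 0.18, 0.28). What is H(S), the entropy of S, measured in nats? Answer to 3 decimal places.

1.446 nats

H(S) = −Σ p·ln p.
  −(0.03)·ln(0.03) = 0.1052
  −(0.10)·ln(0.10) = 0.2303
  −(0.39)·ln(0.39) = 0.3672
  −(0.02)·ln(0.02) = 0.0782
  −(0.18)·ln(0.18) = 0.3087
  −(0.28)·ln(0.28) = 0.3564
Sum: 0.1052 + 0.2303 + 0.3672 + 0.0782 + 0.3087 + 0.3564 = 1.446 nats.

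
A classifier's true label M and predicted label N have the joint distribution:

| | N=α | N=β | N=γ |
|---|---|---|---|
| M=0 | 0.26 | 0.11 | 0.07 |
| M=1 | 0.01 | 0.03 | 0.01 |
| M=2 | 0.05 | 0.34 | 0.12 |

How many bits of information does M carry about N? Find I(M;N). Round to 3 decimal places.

0.210 bits

Marginals: p(M) = (0.4400, 0.0500, 0.5100), p(N) = (0.3200, 0.4800, 0.2000).
I(M;N) = H(M) + H(N) − H(M,N).
H(M) = 1.2327, H(N) = 1.4987, H(M,N) = 2.5211.
I(M;N) = 1.2327 + 1.4987 − 2.5211 = 0.210 bits.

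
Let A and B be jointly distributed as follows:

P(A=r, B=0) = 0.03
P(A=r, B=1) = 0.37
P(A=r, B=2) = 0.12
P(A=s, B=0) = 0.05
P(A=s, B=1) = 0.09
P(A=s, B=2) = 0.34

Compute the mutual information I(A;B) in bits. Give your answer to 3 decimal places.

Marginals: p(A) = (0.5200, 0.4800), p(B) = (0.0800, 0.4600, 0.4600).
I(A;B) = H(A) + H(B) − H(A,B).
H(A) = 0.9988, H(B) = 1.3222, H(A,B) = 2.1075.
I(A;B) = 0.9988 + 1.3222 − 2.1075 = 0.214 bits.

0.214 bits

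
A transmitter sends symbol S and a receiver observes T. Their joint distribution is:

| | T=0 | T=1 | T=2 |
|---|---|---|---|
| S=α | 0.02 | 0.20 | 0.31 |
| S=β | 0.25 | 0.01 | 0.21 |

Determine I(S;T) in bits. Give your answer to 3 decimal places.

Marginals: p(S) = (0.5300, 0.4700), p(T) = (0.2700, 0.2100, 0.5200).
I(S;T) = H(S) + H(T) − H(S,T).
H(S) = 0.9974, H(T) = 1.4734, H(S,T) = 2.1403.
I(S;T) = 0.9974 + 1.4734 − 2.1403 = 0.331 bits.

0.331 bits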